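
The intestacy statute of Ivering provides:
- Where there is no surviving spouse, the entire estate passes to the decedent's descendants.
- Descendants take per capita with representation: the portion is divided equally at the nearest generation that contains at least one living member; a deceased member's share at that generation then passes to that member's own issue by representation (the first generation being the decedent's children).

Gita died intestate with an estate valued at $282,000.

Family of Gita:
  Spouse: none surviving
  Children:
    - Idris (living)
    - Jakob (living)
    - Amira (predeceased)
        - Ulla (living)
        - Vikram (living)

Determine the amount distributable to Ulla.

Ulla receives $47,000.

The entire $282,000 passes to the descendants.
That amount ($282,000) is divided into 3 shares of $94,000: Idris and Jakob each take $94,000; Amira's $94,000 share passes to Amira's issue.
Amira's share ($94,000) is divided into 2 shares of $47,000: Ulla and Vikram each take $47,000.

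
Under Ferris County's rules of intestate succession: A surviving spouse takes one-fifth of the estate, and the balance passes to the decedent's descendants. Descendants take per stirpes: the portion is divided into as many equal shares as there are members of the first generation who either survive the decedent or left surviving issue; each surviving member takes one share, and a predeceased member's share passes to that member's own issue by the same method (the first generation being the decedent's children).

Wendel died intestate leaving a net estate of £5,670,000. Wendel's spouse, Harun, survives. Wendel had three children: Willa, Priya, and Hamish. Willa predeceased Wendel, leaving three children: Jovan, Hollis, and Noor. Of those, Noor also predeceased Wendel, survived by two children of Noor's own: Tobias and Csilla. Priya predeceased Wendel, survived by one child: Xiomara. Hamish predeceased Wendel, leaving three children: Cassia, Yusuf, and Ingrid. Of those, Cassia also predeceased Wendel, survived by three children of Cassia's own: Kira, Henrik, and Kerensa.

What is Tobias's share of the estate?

Tobias receives £252,000.

Harun takes one-fifth of £5,670,000 = £1,134,000. The remaining £4,536,000 passes to the descendants.
The descendants' portion (£4,536,000) is divided into 3 shares of £1,512,000: Willa's £1,512,000 share passes to Willa's issue; Priya's £1,512,000 share passes to Priya's issue; Hamish's £1,512,000 share passes to Hamish's issue.
Willa's share (£1,512,000) is divided into 3 shares of £504,000: Jovan and Hollis each take £504,000; Noor's £504,000 share passes to Noor's issue.
Noor's share (£504,000) is divided into 2 shares of £252,000: Tobias and Csilla each take £252,000.
Priya's share (£1,512,000) passes entirely to Xiomara.
Hamish's share (£1,512,000) is divided into 3 shares of £504,000: Yusuf and Ingrid each take £504,000; Cassia's £504,000 share passes to Cassia's issue.
Cassia's share (£504,000) is divided into 3 shares of £168,000: Kira, Henrik, and Kerensa each take £168,000.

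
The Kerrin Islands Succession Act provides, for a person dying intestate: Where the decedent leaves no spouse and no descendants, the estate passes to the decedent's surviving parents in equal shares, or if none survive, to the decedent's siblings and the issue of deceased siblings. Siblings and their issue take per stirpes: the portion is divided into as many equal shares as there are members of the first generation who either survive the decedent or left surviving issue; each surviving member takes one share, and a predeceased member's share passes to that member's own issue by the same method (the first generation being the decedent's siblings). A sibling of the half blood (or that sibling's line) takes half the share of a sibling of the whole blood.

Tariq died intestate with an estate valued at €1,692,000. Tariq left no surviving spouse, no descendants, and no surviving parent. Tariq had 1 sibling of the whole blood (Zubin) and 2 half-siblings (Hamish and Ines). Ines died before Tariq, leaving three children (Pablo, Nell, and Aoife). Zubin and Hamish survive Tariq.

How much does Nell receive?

Nell receives €141,000.

The entire €1,692,000 passes to the siblings and their issue.
Counting each half-blood sibling's line as half a unit, there are 2 units in €1,692,000, so one unit is €846,000. Whole-blood lines (Zubin) take €846,000 each; half-blood lines (Hamish and Ines) take €423,000 each.
Ines's share (€423,000) is divided into 3 shares of €141,000: Pablo, Nell, and Aoife each take €141,000.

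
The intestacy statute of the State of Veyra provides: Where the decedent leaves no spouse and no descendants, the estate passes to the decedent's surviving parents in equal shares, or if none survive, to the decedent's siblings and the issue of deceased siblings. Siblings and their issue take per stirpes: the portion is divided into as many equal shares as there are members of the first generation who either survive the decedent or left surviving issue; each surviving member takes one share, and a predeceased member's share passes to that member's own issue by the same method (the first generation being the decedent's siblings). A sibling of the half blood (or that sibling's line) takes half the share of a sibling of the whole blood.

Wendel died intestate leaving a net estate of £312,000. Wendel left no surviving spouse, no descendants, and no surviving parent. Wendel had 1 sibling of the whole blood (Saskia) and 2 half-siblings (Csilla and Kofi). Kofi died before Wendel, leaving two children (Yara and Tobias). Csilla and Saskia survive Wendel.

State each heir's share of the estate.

The entire £312,000 passes to the siblings and their issue.
Counting each half-blood sibling's line as half a unit, there are 2 units in £312,000, so one unit is £156,000. Whole-blood lines (Saskia) take £156,000 each; half-blood lines (Csilla and Kofi) take £78,000 each.
Kofi's share (£78,000) is divided into 2 shares of £39,000: Yara and Tobias each take £39,000.

Csilla: £78,000; Saskia: £156,000; Yara: £39,000; Tobias: £39,000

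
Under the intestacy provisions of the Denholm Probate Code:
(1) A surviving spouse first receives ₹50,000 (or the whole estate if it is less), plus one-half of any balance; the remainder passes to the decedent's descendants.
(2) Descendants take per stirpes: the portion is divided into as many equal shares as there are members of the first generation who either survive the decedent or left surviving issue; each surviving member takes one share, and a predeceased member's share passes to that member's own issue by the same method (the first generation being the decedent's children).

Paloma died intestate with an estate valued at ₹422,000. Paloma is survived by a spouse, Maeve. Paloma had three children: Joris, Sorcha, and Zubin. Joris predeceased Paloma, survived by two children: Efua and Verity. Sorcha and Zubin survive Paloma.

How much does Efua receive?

Efua receives ₹31,000.

Maeve first takes ₹50,000, leaving a balance of ₹372,000. Maeve then takes one-half of the balance (₹186,000), for a total of ₹236,000. The remaining ₹186,000 passes to the descendants.
The descendants' portion (₹186,000) is divided into 3 shares of ₹62,000: Sorcha and Zubin each take ₹62,000; Joris's ₹62,000 share passes to Joris's issue.
Joris's share (₹62,000) is divided into 2 shares of ₹31,000: Efua and Verity each take ₹31,000.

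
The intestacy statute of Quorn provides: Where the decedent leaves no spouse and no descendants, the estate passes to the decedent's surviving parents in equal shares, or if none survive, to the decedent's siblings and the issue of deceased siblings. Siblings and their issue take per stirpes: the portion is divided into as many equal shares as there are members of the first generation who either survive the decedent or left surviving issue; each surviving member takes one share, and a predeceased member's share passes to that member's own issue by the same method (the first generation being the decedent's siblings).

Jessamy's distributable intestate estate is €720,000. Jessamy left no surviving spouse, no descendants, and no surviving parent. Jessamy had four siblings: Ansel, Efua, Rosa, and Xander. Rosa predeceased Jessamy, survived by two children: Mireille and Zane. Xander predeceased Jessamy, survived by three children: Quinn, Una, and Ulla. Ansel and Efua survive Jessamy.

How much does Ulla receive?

Ulla receives €60,000.

The entire €720,000 passes to the siblings and their issue.
That amount (€720,000) is divided into 4 shares of €180,000: Ansel and Efua each take €180,000; Rosa's €180,000 share passes to Rosa's issue; Xander's €180,000 share passes to Xander's issue.
Rosa's share (€180,000) is divided into 2 shares of €90,000: Mireille and Zane each take €90,000.
Xander's share (€180,000) is divided into 3 shares of €60,000: Quinn, Una, and Ulla each take €60,000.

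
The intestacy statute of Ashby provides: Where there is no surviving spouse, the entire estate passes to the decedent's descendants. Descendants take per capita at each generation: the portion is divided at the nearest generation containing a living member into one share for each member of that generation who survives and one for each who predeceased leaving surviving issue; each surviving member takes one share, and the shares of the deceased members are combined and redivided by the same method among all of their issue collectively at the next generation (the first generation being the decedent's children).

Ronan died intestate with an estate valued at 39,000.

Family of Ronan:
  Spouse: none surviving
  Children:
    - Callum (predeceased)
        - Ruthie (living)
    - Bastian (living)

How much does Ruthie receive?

The entire 39,000 passes to the descendants.
That amount (39,000) is divided at the children's generation into 2 shares of 19,500. Bastian takes 19,500. The remaining share for the deceased Callum (19,500) is carried to the next generation.
That pool (19,500) passes entirely to Ruthie, the sole taker at the grandchildren's generation.

Ruthie receives 19,500.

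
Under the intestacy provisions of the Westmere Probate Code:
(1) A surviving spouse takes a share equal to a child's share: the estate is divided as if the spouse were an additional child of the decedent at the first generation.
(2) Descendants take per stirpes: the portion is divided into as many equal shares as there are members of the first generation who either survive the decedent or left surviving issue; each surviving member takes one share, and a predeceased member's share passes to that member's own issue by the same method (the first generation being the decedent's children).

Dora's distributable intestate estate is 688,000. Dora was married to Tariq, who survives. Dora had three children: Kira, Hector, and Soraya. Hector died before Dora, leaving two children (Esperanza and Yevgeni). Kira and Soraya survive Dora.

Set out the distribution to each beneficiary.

The spouse counts as an additional share at the children's level, so there are 4 primary shares of 172,000. Tariq takes one such share (172,000).
The children's combined portion (516,000) is divided into 3 shares of 172,000: Kira and Soraya each take 172,000; Hector's 172,000 share passes to Hector's issue.
Hector's share (172,000) is divided into 2 shares of 86,000: Esperanza and Yevgeni each take 86,000.

Tariq: 172,000; Kira: 172,000; Esperanza: 86,000; Yevgeni: 86,000; Soraya: 172,000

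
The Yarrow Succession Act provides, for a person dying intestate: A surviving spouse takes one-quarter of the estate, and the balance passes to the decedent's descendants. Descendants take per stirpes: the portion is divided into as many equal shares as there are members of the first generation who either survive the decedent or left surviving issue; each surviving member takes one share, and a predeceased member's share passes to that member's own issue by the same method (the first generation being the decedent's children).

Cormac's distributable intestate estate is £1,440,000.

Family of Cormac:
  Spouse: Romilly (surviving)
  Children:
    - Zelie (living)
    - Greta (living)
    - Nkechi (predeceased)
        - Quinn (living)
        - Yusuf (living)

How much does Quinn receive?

Quinn receives £180,000.

Romilly takes one-quarter of £1,440,000 = £360,000. The remaining £1,080,000 passes to the descendants.
The descendants' portion (£1,080,000) is divided into 3 shares of £360,000: Zelie and Greta each take £360,000; Nkechi's £360,000 share passes to Nkechi's issue.
Nkechi's share (£360,000) is divided into 2 shares of £180,000: Quinn and Yusuf each take £180,000.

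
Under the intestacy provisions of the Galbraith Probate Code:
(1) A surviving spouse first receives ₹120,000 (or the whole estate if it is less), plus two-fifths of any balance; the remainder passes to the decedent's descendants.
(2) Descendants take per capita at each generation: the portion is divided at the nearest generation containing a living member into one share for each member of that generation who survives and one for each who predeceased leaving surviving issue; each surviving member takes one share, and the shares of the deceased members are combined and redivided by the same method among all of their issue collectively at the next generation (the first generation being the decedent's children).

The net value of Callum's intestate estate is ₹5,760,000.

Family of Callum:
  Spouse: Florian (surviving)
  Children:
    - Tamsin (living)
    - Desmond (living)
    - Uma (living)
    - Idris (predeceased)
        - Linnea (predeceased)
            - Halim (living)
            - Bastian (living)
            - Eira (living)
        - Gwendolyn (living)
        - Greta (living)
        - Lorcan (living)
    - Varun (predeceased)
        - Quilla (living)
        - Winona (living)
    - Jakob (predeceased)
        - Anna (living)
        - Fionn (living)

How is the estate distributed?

Florian: ₹2,376,000; Tamsin: ₹564,000; Desmond: ₹564,000; Uma: ₹564,000; Halim: ₹70,500; Bastian: ₹70,500; Eira: ₹70,500; Gwendolyn: ₹211,500; Greta: ₹211,500; Lorcan: ₹211,500; Quilla: ₹211,500; Winona: ₹211,500; Anna: ₹211,500; Fionn: ₹211,500

Florian first takes ₹120,000, leaving a balance of ₹5,640,000. Florian then takes two-fifths of the balance (₹2,256,000), for a total of ₹2,376,000. The remaining ₹3,384,000 passes to the descendants.
The descendants' portion (₹3,384,000) is divided at the children's generation into 6 shares of ₹564,000. Tamsin, Desmond, and Uma each take ₹564,000. The 3 shares of the deceased (Idris, Varun, and Jakob) are combined into a pool of ₹1,692,000.
That pool (₹1,692,000) is divided at the grandchildren's generation into 8 shares of ₹211,500. Gwendolyn, Greta, Lorcan, Quilla, Winona, Anna, and Fionn each take ₹211,500. The remaining share for the deceased Linnea (₹211,500) is carried to the next generation.
That pool (₹211,500) is divided at the great-grandchildren's generation equally among Halim, Bastian, and Eira: ₹70,500 each.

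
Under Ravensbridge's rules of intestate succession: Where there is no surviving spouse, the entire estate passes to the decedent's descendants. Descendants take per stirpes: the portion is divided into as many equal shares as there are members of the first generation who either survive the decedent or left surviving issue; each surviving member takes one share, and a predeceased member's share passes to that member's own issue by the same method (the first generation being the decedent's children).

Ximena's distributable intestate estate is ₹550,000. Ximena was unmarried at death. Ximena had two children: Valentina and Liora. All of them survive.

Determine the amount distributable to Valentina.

Valentina receives ₹275,000.

The entire ₹550,000 passes to the descendants.
That amount (₹550,000) is divided into 2 shares of ₹275,000: Valentina and Liora each take ₹275,000.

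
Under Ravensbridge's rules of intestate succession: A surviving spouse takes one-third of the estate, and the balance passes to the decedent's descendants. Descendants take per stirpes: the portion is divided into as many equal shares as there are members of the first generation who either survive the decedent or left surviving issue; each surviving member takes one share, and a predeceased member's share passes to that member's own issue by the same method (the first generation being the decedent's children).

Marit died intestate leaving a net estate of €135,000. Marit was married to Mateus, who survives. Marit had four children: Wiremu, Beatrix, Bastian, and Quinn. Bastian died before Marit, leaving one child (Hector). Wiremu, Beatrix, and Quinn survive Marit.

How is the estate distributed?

Mateus: €45,000; Wiremu: €22,500; Beatrix: €22,500; Hector: €22,500; Quinn: €22,500

Mateus takes one-third of €135,000 = €45,000. The remaining €90,000 passes to the descendants.
The descendants' portion (€90,000) is divided into 4 shares of €22,500: Wiremu, Beatrix, and Quinn each take €22,500; Bastian's €22,500 share passes to Bastian's issue.
Bastian's share (€22,500) passes entirely to Hector.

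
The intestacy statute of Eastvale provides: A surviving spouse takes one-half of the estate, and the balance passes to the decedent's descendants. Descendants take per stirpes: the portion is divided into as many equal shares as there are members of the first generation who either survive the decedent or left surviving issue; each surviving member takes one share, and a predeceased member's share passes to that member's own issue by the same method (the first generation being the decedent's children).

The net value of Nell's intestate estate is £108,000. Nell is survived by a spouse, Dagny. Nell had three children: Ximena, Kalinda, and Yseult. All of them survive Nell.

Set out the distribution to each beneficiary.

Dagny takes one-half of £108,000 = £54,000. The remaining £54,000 passes to the descendants.
The descendants' portion (£54,000) is divided into 3 shares of £18,000: Ximena, Kalinda, and Yseult each take £18,000.

Dagny: £54,000; Ximena: £18,000; Kalinda: £18,000; Yseult: £18,000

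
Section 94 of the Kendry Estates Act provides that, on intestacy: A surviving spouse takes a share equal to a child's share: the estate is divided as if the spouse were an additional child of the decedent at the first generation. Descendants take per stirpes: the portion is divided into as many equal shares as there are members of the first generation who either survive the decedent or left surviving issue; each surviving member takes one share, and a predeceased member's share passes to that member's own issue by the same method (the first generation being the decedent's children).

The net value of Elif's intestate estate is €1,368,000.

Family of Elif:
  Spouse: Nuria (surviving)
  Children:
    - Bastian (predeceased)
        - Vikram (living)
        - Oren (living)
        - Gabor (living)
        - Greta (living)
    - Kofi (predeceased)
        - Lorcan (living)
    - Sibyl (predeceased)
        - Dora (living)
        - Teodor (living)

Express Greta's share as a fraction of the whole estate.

Greta receives 1/16 of the estate.

The spouse counts as an additional share at the children's level, so there are 4 primary shares of €342,000. Nuria takes one such share (€342,000).
The children's combined portion (€1,026,000) is divided into 3 shares of €342,000: Bastian's €342,000 share passes to Bastian's issue; Kofi's €342,000 share passes to Kofi's issue; Sibyl's €342,000 share passes to Sibyl's issue.
Bastian's share (€342,000) is divided into 4 shares of €85,500: Vikram, Oren, Gabor, and Greta each take €85,500.
Kofi's share (€342,000) passes entirely to Lorcan.
Sibyl's share (€342,000) is divided into 2 shares of €171,000: Dora and Teodor each take €171,000.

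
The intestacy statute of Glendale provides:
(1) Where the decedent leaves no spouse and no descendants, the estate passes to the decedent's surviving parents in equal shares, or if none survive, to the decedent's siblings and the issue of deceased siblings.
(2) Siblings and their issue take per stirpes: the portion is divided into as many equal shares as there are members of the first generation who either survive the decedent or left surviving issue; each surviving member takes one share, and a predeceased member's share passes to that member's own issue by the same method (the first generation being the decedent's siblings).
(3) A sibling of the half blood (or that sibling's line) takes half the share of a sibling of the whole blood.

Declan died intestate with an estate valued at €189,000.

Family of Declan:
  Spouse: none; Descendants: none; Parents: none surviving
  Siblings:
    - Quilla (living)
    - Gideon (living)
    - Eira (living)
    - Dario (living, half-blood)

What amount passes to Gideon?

Gideon receives €54,000.

The entire €189,000 passes to the siblings and their issue.
Counting each half-blood sibling's line as half a unit, there are 7/2 units in €189,000, so one unit is €54,000. Whole-blood lines (Quilla, Gideon, and Eira) take €54,000 each; half-blood lines (Dario) take €27,000 each.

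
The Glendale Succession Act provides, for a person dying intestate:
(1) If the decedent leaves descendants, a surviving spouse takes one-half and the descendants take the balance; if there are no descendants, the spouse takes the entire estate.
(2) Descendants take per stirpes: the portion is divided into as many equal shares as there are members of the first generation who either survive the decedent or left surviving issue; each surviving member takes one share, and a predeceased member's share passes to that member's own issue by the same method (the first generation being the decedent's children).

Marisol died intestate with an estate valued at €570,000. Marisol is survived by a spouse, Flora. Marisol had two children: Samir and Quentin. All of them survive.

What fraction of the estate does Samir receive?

Flora takes one-half of €570,000 = €285,000. The remaining €285,000 passes to the descendants.
The descendants' portion (€285,000) is divided into 2 shares of €142,500: Samir and Quentin each take €142,500.

Samir receives 1/4 of the estate.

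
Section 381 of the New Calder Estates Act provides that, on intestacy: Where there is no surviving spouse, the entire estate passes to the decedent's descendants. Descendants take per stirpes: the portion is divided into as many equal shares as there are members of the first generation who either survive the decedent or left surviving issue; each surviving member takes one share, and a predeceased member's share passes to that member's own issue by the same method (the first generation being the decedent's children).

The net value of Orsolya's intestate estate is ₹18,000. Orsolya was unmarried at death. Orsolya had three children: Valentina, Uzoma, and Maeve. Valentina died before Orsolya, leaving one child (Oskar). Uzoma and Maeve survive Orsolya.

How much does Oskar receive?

Oskar receives ₹6,000.

The entire ₹18,000 passes to the descendants.
That amount (₹18,000) is divided into 3 shares of ₹6,000: Uzoma and Maeve each take ₹6,000; Valentina's ₹6,000 share passes to Valentina's issue.
Valentina's share (₹6,000) passes entirely to Oskar.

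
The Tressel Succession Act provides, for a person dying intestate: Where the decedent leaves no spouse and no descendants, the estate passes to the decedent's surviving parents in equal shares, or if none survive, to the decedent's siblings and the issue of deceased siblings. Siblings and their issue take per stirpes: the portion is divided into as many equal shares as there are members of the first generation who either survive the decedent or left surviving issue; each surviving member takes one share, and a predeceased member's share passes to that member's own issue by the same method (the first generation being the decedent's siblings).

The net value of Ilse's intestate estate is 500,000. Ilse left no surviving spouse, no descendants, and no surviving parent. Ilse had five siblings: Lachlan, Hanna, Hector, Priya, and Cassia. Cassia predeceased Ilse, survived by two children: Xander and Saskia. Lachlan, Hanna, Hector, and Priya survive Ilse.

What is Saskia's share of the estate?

Saskia receives 50,000.

The entire 500,000 passes to the siblings and their issue.
That amount (500,000) is divided into 5 shares of 100,000: Lachlan, Hanna, Hector, and Priya each take 100,000; Cassia's 100,000 share passes to Cassia's issue.
Cassia's share (100,000) is divided into 2 shares of 50,000: Xander and Saskia each take 50,000.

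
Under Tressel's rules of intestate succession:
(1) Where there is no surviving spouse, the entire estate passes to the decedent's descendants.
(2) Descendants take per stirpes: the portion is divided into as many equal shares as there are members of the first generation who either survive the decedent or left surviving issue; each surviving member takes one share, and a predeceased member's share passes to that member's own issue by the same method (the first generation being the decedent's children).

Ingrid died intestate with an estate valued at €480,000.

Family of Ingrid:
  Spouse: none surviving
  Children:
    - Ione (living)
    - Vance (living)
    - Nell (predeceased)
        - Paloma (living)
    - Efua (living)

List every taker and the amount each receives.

Ione: €120,000; Vance: €120,000; Paloma: €120,000; Efua: €120,000

The entire €480,000 passes to the descendants.
That amount (€480,000) is divided into 4 shares of €120,000: Ione, Vance, and Efua each take €120,000; Nell's €120,000 share passes to Nell's issue.
Nell's share (€120,000) passes entirely to Paloma.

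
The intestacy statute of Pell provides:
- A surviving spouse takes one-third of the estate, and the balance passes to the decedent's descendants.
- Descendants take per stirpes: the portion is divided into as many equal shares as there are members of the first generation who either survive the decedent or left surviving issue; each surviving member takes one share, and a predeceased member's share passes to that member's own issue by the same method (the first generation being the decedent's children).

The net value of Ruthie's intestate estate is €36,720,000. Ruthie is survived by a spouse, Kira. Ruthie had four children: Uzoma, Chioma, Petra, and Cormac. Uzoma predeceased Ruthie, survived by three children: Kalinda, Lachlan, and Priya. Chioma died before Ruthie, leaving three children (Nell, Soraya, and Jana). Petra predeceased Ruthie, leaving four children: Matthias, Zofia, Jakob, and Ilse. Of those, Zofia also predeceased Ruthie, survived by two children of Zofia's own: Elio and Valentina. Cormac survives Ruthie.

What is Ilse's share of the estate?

Ilse receives €1,530,000.

Kira takes one-third of €36,720,000 = €12,240,000. The remaining €24,480,000 passes to the descendants.
The descendants' portion (€24,480,000) is divided into 4 shares of €6,120,000: Cormac takes €6,120,000; Uzoma's €6,120,000 share passes to Uzoma's issue; Chioma's €6,120,000 share passes to Chioma's issue; Petra's €6,120,000 share passes to Petra's issue.
Uzoma's share (€6,120,000) is divided into 3 shares of €2,040,000: Kalinda, Lachlan, and Priya each take €2,040,000.
Chioma's share (€6,120,000) is divided into 3 shares of €2,040,000: Nell, Soraya, and Jana each take €2,040,000.
Petra's share (€6,120,000) is divided into 4 shares of €1,530,000: Matthias, Jakob, and Ilse each take €1,530,000; Zofia's €1,530,000 share passes to Zofia's issue.
Zofia's share (€1,530,000) is divided into 2 shares of €765,000: Elio and Valentina each take €765,000.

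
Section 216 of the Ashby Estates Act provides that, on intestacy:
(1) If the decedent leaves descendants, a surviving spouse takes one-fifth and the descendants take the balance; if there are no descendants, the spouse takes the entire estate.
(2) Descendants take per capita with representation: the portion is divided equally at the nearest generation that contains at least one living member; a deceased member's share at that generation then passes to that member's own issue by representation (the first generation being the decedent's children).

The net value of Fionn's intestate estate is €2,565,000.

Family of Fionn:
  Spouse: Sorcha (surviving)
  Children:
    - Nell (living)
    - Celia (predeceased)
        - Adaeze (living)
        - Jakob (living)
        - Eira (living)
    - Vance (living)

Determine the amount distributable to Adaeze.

Sorcha takes one-fifth of €2,565,000 = €513,000. The remaining €2,052,000 passes to the descendants.
The descendants' portion (€2,052,000) is divided into 3 shares of €684,000: Nell and Vance each take €684,000; Celia's €684,000 share passes to Celia's issue.
Celia's share (€684,000) is divided into 3 shares of €228,000: Adaeze, Jakob, and Eira each take €228,000.

Adaeze receives €228,000.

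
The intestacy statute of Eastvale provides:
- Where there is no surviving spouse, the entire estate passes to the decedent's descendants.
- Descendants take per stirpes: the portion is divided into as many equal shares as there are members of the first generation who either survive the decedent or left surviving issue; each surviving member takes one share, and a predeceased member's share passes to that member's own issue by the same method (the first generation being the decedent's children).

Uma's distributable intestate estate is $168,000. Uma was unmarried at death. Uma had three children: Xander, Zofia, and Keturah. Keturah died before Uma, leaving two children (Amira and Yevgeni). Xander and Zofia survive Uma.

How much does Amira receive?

The entire $168,000 passes to the descendants.
That amount ($168,000) is divided into 3 shares of $56,000: Xander and Zofia each take $56,000; Keturah's $56,000 share passes to Keturah's issue.
Keturah's share ($56,000) is divided into 2 shares of $28,000: Amira and Yevgeni each take $28,000.

Amira receives $28,000.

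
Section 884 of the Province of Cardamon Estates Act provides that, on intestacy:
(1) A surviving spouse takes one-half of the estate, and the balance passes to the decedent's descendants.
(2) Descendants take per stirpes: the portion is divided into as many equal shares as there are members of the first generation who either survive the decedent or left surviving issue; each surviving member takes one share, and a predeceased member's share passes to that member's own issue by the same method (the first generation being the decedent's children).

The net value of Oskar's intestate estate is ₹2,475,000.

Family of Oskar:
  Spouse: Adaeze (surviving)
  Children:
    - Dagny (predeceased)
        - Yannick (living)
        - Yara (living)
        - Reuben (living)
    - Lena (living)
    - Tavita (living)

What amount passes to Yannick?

Adaeze takes one-half of ₹2,475,000 = ₹1,237,500. The remaining ₹1,237,500 passes to the descendants.
The descendants' portion (₹1,237,500) is divided into 3 shares of ₹412,500: Lena and Tavita each take ₹412,500; Dagny's ₹412,500 share passes to Dagny's issue.
Dagny's share (₹412,500) is divided into 3 shares of ₹137,500: Yannick, Yara, and Reuben each take ₹137,500.

Yannick receives ₹137,500.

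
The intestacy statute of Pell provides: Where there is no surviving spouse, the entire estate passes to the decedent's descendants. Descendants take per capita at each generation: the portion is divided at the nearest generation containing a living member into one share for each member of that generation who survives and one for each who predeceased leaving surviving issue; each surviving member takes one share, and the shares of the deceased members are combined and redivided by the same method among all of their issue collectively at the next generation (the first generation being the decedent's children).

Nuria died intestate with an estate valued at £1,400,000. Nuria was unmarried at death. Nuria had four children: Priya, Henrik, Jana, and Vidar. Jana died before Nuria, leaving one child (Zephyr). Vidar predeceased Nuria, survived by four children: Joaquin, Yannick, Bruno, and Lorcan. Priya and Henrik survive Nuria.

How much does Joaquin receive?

The entire £1,400,000 passes to the descendants.
That amount (£1,400,000) is divided at the children's generation into 4 shares of £350,000. Priya and Henrik each take £350,000. The 2 shares of the deceased (Jana and Vidar) are combined into a pool of £700,000.
That pool (£700,000) is divided at the grandchildren's generation equally among Zephyr, Joaquin, Yannick, Bruno, and Lorcan: £140,000 each.

Joaquin receives £140,000.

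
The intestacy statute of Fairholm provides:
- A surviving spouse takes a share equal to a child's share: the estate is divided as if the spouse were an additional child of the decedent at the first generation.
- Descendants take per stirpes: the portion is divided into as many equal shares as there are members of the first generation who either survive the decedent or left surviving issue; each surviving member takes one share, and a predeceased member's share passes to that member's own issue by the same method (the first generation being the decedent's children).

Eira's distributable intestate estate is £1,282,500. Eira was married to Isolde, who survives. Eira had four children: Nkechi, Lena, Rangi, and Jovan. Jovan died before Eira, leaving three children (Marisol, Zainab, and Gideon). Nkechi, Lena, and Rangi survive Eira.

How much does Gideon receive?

Gideon receives £85,500.

The spouse counts as an additional share at the children's level, so there are 5 primary shares of £256,500. Isolde takes one such share (£256,500).
The children's combined portion (£1,026,000) is divided into 4 shares of £256,500: Nkechi, Lena, and Rangi each take £256,500; Jovan's £256,500 share passes to Jovan's issue.
Jovan's share (£256,500) is divided into 3 shares of £85,500: Marisol, Zainab, and Gideon each take £85,500.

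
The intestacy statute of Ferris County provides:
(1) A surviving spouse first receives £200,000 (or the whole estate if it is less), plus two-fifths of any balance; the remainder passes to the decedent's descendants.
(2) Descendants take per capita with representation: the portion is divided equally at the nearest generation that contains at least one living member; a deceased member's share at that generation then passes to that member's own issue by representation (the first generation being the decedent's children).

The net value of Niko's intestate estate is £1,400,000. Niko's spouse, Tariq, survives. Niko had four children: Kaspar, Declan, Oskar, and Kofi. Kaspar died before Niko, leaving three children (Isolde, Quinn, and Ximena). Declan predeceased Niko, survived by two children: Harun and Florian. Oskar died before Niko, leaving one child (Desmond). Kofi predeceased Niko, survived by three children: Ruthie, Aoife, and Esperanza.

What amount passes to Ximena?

Tariq first takes £200,000, leaving a balance of £1,200,000. Tariq then takes two-fifths of the balance (£480,000), for a total of £680,000. The remaining £720,000 passes to the descendants.
No child survives, so the initial division is made at the grandchildren's generation.
The descendants' portion (£720,000) is divided into 9 shares of £80,000: Isolde, Quinn, Ximena, Harun, Florian, Desmond, Ruthie, Aoife, and Esperanza each take £80,000.

Ximena receives £80,000.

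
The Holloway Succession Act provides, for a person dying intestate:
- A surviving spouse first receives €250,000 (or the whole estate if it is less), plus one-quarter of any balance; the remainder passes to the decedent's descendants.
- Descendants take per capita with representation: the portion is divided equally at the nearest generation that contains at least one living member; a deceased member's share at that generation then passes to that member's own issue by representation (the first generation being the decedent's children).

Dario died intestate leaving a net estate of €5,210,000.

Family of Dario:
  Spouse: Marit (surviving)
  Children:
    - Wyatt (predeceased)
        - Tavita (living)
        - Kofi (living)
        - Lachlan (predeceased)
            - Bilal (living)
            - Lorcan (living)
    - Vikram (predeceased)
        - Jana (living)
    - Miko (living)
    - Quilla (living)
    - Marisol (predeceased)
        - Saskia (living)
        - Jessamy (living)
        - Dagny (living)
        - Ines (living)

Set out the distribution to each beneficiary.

Marit: €1,490,000; Tavita: €248,000; Kofi: €248,000; Bilal: €124,000; Lorcan: €124,000; Jana: €744,000; Miko: €744,000; Quilla: €744,000; Saskia: €186,000; Jessamy: €186,000; Dagny: €186,000; Ines: €186,000

Marit first takes €250,000, leaving a balance of €4,960,000. Marit then takes one-quarter of the balance (€1,240,000), for a total of €1,490,000. The remaining €3,720,000 passes to the descendants.
The descendants' portion (€3,720,000) is divided into 5 shares of €744,000: Miko and Quilla each take €744,000; Wyatt's €744,000 share passes to Wyatt's issue; Vikram's €744,000 share passes to Vikram's issue; Marisol's €744,000 share passes to Marisol's issue.
Wyatt's share (€744,000) is divided into 3 shares of €248,000: Tavita and Kofi each take €248,000; Lachlan's €248,000 share passes to Lachlan's issue.
Lachlan's share (€248,000) is divided into 2 shares of €124,000: Bilal and Lorcan each take €124,000.
Vikram's share (€744,000) passes entirely to Jana.
Marisol's share (€744,000) is divided into 4 shares of €186,000: Saskia, Jessamy, Dagny, and Ines each take €186,000.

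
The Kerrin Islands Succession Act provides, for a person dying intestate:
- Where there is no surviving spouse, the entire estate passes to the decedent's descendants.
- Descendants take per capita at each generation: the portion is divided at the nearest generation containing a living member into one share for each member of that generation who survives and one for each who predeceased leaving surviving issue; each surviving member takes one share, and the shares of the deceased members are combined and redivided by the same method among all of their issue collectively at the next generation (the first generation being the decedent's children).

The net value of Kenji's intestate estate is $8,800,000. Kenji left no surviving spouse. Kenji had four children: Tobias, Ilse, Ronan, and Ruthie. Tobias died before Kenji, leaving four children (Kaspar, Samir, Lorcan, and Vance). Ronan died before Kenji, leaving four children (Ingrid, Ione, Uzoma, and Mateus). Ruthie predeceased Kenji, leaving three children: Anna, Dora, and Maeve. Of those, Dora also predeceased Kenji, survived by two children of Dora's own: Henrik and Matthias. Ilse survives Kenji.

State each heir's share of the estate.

The entire $8,800,000 passes to the descendants.
That amount ($8,800,000) is divided at the children's generation into 4 shares of $2,200,000. Ilse takes $2,200,000. The 3 shares of the deceased (Tobias, Ronan, and Ruthie) are combined into a pool of $6,600,000.
That pool ($6,600,000) is divided at the grandchildren's generation into 11 shares of $600,000. Kaspar, Samir, Lorcan, Vance, Ingrid, Ione, Uzoma, Mateus, Anna, and Maeve each take $600,000. The remaining share for the deceased Dora ($600,000) is carried to the next generation.
That pool ($600,000) is divided at the great-grandchildren's generation equally among Henrik and Matthias: $300,000 each.

Kaspar: $600,000; Samir: $600,000; Lorcan: $600,000; Vance: $600,000; Ilse: $2,200,000; Ingrid: $600,000; Ione: $600,000; Uzoma: $600,000; Mateus: $600,000; Anna: $600,000; Henrik: $300,000; Matthias: $300,000; Maeve: $600,000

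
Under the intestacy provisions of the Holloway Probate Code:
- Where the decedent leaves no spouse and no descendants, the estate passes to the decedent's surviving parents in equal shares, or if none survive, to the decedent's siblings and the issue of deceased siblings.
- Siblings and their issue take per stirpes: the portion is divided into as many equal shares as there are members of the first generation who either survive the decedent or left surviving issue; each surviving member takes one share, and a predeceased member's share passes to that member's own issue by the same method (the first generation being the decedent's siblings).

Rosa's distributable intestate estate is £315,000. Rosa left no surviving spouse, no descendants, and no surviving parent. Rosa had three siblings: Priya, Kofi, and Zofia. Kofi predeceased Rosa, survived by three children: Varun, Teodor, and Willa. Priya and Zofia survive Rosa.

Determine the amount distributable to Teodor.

Teodor receives £35,000.

The entire £315,000 passes to the siblings and their issue.
That amount (£315,000) is divided into 3 shares of £105,000: Priya and Zofia each take £105,000; Kofi's £105,000 share passes to Kofi's issue.
Kofi's share (£105,000) is divided into 3 shares of £35,000: Varun, Teodor, and Willa each take £35,000.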